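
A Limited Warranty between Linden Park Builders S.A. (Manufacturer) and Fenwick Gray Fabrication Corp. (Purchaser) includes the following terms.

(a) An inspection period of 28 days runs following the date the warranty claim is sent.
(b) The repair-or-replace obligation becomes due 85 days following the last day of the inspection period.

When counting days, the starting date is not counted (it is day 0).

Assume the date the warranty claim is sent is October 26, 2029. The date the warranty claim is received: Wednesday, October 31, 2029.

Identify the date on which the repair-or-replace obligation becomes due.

February 16, 2030

The last day of the inspection period: 28 calendar days after October 26, 2029 is November 23, 2029.
The date on which the repair-or-replace obligation becomes due: 85 calendar days after November 23, 2029 is February 16, 2030.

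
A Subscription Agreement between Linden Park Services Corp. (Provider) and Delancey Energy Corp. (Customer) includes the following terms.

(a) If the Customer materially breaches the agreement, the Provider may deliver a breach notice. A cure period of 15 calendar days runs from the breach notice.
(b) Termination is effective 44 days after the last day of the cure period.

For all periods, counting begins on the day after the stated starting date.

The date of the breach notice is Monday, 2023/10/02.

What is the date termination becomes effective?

The last day of the cure period: 15 calendar days after 2023/10/02 is 2023/10/17.
Adding 44 calendar days to 2023/10/17 gives 2023/11/30, which is the date termination becomes effective.

2023/11/30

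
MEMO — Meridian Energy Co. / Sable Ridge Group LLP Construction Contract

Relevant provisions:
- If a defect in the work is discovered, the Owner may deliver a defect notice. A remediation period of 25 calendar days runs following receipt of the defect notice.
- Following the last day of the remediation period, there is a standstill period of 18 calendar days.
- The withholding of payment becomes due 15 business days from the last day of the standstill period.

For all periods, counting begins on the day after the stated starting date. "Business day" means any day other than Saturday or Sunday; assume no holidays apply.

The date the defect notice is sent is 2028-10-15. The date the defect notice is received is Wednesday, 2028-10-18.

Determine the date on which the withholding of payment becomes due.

The last day of the remediation period: 25 calendar days after 2028-10-18 is 2028-11-12.
Adding 18 calendar days to 2028-11-12 gives 2028-11-30, which is the last day of the standstill period.
The date on which the withholding of payment becomes due: counting 15 business days from Thursday, 2028-11-30 (Dec 1, Dec 4, Dec 5, Dec 6, …, Dec 19, Dec 20, Dec 21, skipping weekends) reaches Thursday, 2028-12-21.

2028-12-21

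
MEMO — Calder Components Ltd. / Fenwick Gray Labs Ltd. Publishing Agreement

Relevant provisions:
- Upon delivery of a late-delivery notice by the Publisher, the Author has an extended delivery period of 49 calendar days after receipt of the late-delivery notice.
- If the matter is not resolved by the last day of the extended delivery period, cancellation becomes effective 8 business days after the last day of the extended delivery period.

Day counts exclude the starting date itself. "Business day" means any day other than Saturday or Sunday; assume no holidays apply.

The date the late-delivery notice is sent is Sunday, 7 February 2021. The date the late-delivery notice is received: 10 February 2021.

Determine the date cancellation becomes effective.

The last day of the extended delivery period: 10 February 2021 + 49 days = 31 March 2021.
The date cancellation becomes effective: counting 8 business days from Wednesday, 31 March 2021 (Apr 1, Apr 2, Apr 5, Apr 6, Apr 7, Apr 8, Apr 9, Apr 12, skipping weekends) reaches Monday, 12 April 2021.

12 April 2021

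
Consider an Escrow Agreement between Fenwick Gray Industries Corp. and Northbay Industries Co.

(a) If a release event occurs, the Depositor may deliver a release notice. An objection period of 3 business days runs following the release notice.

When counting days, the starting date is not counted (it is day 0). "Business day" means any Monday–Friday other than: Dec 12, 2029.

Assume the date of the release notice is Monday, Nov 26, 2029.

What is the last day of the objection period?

Nov 29, 2029

From Monday, Nov 26, 2029, 3 business days (Nov 27, Nov 28, Nov 29, skipping weekends) brings us to Thursday, Nov 29, 2029, which is the last day of the objection period.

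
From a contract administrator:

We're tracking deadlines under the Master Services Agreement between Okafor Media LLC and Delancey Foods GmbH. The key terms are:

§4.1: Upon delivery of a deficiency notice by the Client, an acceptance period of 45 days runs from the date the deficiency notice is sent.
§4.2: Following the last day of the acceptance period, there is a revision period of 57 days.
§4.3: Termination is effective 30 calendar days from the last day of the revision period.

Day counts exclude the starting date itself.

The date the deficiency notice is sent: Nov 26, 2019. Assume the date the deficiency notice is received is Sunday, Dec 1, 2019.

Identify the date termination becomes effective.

The last day of the acceptance period: 45 calendar days after Nov 26, 2019 is Jan 10, 2020.
The last day of the revision period: Jan 10, 2020 + 57 days = Mar 7, 2020.
The date termination becomes effective: Mar 7, 2020 + 30 days = Apr 6, 2020.

Apr 6, 2020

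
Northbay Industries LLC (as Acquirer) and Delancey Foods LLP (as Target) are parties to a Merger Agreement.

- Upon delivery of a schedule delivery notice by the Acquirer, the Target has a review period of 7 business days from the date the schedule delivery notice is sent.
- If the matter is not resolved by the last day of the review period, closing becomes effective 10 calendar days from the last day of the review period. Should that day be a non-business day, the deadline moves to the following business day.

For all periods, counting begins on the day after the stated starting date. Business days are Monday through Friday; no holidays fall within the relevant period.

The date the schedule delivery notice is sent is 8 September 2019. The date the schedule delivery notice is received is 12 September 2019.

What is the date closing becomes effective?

The last day of the review period: counting 7 business days from Sunday, 8 September 2019 (Sep 9, Sep 10, Sep 11, Sep 12, Sep 13, Sep 16, Sep 17, skipping weekends) reaches Tuesday, 17 September 2019.
The date closing becomes effective: 10 calendar days after 17 September 2019 is 27 September 2019. 27 September 2019 is a Friday, so no roll-forward applies.

27 September 2019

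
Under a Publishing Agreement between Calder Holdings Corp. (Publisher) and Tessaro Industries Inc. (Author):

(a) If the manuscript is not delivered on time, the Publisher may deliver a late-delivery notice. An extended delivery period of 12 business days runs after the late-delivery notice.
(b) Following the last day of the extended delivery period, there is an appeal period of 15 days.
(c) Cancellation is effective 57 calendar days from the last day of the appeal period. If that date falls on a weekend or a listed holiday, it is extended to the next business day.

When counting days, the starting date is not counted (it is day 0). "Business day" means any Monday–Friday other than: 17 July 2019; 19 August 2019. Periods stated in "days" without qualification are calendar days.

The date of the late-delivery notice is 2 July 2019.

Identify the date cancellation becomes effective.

The last day of the extended delivery period: counting 12 business days from Tuesday, 2 July 2019 (Jul 3, Jul 4, Jul 5, Jul 8, …, Jul 16, Jul 18, Jul 19, skipping weekends and the listed holiday on Jul 17) reaches Friday, 19 July 2019.
Adding 15 calendar days to 19 July 2019 gives 3 August 2019, which is the last day of the appeal period.
The date cancellation becomes effective: 3 August 2019 + 57 days = 29 September 2019. That falls on a Sunday, so it rolls to the next business day, Monday, 30 September 2019.

30 September 2019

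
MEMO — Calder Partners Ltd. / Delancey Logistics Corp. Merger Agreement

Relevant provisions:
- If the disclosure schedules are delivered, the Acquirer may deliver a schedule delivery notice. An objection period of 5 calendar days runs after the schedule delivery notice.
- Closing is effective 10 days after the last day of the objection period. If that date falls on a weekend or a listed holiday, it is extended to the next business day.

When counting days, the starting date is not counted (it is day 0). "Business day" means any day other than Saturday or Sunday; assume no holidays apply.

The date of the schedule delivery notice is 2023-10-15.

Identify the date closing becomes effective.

The last day of the objection period: 5 calendar days after 2023-10-15 is 2023-10-20.
Adding 10 calendar days to 2023-10-20 gives 2023-10-30, which is the date closing becomes effective. 2023-10-30 is a Monday, so no roll-forward applies.

2023-10-30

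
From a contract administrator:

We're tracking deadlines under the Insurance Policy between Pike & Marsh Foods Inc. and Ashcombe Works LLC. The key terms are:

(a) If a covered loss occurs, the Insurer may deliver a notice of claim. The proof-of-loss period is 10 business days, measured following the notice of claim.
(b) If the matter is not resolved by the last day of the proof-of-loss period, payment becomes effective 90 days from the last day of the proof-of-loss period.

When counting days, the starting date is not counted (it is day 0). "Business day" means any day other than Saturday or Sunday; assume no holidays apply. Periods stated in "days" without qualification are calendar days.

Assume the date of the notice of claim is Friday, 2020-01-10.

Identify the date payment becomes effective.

From Friday, 2020-01-10, 10 business days (Jan 13, Jan 14, Jan 15, Jan 16, Jan 17, Jan 20, Jan 21, Jan 22, Jan 23, Jan 24, skipping weekends) brings us to Friday, 2020-01-24, which is the last day of the proof-of-loss period.
Adding 90 calendar days to 2020-01-24 gives 2020-04-23, which is the date payment becomes effective.

2020-04-23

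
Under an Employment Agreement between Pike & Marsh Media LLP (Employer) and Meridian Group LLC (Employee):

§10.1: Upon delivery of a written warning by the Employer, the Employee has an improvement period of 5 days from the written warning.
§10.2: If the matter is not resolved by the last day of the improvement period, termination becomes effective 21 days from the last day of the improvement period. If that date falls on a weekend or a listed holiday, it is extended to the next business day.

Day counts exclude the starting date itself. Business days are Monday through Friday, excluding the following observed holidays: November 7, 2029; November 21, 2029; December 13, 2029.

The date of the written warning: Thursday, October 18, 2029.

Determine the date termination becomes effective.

The last day of the improvement period: October 18, 2029 + 5 days = October 23, 2029.
The date termination becomes effective: 21 calendar days after October 23, 2029 is November 13, 2029. November 13, 2029 is a Tuesday and is not a listed holiday, so no roll-forward applies.

November 13, 2029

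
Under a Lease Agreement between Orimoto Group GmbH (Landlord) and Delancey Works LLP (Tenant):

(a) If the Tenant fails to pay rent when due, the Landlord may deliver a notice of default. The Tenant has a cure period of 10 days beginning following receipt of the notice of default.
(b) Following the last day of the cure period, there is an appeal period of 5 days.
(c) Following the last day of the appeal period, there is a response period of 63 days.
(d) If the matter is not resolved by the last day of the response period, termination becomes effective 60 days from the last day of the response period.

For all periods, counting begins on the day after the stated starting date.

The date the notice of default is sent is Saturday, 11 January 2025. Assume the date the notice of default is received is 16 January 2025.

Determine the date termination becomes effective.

3 June 2025

The last day of the cure period: 16 January 2025 + 10 days = 26 January 2025.
The last day of the appeal period: 26 January 2025 + 5 days = 31 January 2025.
Adding 63 calendar days to 31 January 2025 gives 4 April 2025, which is the last day of the response period.
Adding 60 calendar days to 4 April 2025 gives 3 June 2025, which is the date termination becomes effective.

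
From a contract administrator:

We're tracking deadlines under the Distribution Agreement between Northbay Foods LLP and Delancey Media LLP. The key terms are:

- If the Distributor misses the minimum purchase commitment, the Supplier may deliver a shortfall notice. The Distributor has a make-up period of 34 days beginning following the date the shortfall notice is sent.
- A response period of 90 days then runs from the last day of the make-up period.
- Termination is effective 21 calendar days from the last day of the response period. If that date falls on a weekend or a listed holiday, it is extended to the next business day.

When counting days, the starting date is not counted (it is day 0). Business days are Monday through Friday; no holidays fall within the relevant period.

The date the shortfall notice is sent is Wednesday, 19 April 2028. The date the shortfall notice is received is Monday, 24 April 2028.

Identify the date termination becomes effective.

The last day of the make-up period: 34 calendar days after 19 April 2028 is 23 May 2028.
Adding 90 calendar days to 23 May 2028 gives 21 August 2028, which is the last day of the response period.
The date termination becomes effective: 21 August 2028 + 21 days = 11 September 2028. 11 September 2028 is a Monday, so no roll-forward applies.

11 September 2028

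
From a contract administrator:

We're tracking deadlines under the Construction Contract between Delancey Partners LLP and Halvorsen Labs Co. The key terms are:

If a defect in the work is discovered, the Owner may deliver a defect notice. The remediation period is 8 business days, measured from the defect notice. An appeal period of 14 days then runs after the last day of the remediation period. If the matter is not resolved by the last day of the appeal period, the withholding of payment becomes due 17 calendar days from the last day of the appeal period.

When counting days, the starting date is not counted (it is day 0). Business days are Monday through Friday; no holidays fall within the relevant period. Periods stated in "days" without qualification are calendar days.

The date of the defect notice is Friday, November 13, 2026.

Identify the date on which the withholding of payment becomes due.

From Friday, November 13, 2026, 8 business days (Nov 16, Nov 17, Nov 18, Nov 19, Nov 20, Nov 23, Nov 24, Nov 25, skipping weekends) brings us to Wednesday, November 25, 2026, which is the last day of the remediation period.
The last day of the appeal period: November 25, 2026 + 14 days = December 9, 2026.
The date on which the withholding of payment becomes due: December 9, 2026 + 17 days = December 26, 2026.

December 26, 2026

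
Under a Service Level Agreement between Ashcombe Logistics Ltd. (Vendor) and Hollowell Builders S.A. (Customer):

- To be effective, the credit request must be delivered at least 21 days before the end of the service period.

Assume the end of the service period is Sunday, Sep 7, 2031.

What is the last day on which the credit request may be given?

Aug 17, 2031

Sep 7, 2031 minus 21 days is Aug 17, 2031.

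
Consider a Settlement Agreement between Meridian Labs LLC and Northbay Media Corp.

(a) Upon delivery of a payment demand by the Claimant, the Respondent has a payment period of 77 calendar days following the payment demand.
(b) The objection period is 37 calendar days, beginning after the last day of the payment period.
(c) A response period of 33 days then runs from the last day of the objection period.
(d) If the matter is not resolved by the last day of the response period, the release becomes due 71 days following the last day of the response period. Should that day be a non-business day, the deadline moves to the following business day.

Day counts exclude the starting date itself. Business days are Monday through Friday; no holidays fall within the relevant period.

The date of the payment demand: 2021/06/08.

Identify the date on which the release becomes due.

2022/01/12

Adding 77 calendar days to 2021/06/08 gives 2021/08/24, which is the last day of the payment period.
The last day of the objection period: 2021/08/24 + 37 days = 2021/09/30.
Adding 33 calendar days to 2021/09/30 gives 2021/11/02, which is the last day of the response period.
Adding 71 calendar days to 2021/11/02 gives 2022/01/12, which is the date on which the release becomes due. 2022/01/12 is a Wednesday, so no roll-forward applies.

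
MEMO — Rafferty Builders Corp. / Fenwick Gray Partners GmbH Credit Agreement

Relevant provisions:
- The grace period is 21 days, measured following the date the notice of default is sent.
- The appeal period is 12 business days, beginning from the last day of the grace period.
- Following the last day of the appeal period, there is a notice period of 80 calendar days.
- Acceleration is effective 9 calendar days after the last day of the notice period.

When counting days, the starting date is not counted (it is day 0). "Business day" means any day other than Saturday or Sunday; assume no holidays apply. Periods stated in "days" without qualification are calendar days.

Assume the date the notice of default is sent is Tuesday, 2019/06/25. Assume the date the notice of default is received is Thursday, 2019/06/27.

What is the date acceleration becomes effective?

2019/10/29

Adding 21 calendar days to 2019/06/25 gives 2019/07/16, which is the last day of the grace period.
From Tuesday, 2019/07/16, 12 business days (Jul 17, Jul 18, Jul 19, Jul 22, …, Jul 30, Jul 31, Aug 1, skipping weekends) brings us to Thursday, 2019/08/01, which is the last day of the appeal period.
The last day of the notice period: 2019/08/01 + 80 days = 2019/10/20.
The date acceleration becomes effective: 2019/10/20 + 9 days = 2019/10/29.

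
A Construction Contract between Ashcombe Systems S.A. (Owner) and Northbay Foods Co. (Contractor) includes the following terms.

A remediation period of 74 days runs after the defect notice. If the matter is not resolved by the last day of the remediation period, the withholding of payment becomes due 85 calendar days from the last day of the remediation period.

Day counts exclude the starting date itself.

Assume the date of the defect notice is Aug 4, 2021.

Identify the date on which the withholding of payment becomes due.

Adding 74 calendar days to Aug 4, 2021 gives Oct 17, 2021, which is the last day of the remediation period.
The date on which the withholding of payment becomes due: 85 calendar days after Oct 17, 2021 is Jan 10, 2022.

Jan 10, 2022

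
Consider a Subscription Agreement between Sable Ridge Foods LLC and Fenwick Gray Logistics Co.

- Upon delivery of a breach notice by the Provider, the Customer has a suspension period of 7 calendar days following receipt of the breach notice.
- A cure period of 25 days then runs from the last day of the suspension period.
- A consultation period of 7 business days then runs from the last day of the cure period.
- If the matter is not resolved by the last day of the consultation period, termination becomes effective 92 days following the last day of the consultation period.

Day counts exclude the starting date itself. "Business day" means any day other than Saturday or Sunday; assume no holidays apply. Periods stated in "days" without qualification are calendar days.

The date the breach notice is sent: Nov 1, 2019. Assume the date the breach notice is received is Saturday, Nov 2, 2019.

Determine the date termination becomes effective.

Mar 14, 2020

Adding 7 calendar days to Nov 2, 2019 gives Nov 9, 2019, which is the last day of the suspension period.
The last day of the cure period: Nov 9, 2019 + 25 days = Dec 4, 2019.
The last day of the consultation period: 7 business days after Wednesday, Dec 4, 2019, skipping weekends — Dec 5, Dec 6, Dec 9, Dec 10, Dec 11, Dec 12, Dec 13 — lands on Friday, Dec 13, 2019.
The date termination becomes effective: Dec 13, 2019 + 92 days = Mar 14, 2020.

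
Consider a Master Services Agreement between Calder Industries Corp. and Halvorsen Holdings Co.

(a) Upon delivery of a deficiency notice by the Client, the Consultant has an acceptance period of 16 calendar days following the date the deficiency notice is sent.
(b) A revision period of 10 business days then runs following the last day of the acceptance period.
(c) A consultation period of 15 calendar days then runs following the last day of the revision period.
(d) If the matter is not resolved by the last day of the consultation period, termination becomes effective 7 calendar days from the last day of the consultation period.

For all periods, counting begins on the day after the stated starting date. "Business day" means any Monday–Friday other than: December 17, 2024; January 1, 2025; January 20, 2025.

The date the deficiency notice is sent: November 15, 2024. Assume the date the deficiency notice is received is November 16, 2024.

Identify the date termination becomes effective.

Adding 16 calendar days to November 15, 2024 gives December 1, 2024, which is the last day of the acceptance period.
The last day of the revision period: 10 business days after Sunday, December 1, 2024, skipping weekends — Dec 2, Dec 3, Dec 4, Dec 5, Dec 6, Dec 9, Dec 10, Dec 11, Dec 12, Dec 13 — lands on Friday, December 13, 2024.
The last day of the consultation period: December 13, 2024 + 15 days = December 28, 2024.
Adding 7 calendar days to December 28, 2024 gives January 4, 2025, which is the date termination becomes effective.

January 4, 2025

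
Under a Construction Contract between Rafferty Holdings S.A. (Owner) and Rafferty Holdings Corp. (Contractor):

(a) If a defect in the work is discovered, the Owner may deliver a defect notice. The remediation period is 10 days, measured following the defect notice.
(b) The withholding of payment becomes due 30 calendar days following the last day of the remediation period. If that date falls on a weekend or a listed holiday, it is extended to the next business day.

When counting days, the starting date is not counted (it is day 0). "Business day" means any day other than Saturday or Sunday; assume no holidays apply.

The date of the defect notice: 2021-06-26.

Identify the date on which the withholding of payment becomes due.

Adding 10 calendar days to 2021-06-26 gives 2021-07-06, which is the last day of the remediation period.
The date on which the withholding of payment becomes due: 2021-07-06 + 30 days = 2021-08-05. 2021-08-05 is a Thursday, so no roll-forward applies.

2021-08-05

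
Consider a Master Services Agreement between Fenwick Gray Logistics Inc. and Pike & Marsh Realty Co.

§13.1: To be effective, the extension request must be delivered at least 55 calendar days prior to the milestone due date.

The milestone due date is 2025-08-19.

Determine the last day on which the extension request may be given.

Counting back 55 calendar days from 2025-08-19 gives 2025-06-25.

2025-06-25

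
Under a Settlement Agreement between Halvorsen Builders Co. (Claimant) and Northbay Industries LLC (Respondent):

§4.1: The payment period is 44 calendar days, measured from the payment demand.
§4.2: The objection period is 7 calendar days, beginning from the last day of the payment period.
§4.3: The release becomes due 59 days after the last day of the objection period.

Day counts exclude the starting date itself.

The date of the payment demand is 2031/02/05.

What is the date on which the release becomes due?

The last day of the payment period: 44 calendar days after 2031/02/05 is 2031/03/21.
The last day of the objection period: 7 calendar days after 2031/03/21 is 2031/03/28.
The date on which the release becomes due: 59 calendar days after 2031/03/28 is 2031/05/26.

2031/05/26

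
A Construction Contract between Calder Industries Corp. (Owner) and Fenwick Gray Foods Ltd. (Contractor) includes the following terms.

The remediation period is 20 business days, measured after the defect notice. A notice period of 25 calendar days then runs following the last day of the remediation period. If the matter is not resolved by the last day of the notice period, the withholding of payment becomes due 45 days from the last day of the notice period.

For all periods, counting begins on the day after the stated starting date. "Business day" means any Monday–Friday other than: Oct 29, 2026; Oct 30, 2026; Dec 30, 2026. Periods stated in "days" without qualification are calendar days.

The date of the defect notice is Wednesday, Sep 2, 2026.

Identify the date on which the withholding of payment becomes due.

From Wednesday, Sep 2, 2026, 20 business days (Sep 3, Sep 4, Sep 7, Sep 8, …, Sep 28, Sep 29, Sep 30, skipping weekends) brings us to Wednesday, Sep 30, 2026, which is the last day of the remediation period.
The last day of the notice period: 25 calendar days after Sep 30, 2026 is Oct 25, 2026.
The date on which the withholding of payment becomes due: 45 calendar days after Oct 25, 2026 is Dec 9, 2026.

Dec 9, 2026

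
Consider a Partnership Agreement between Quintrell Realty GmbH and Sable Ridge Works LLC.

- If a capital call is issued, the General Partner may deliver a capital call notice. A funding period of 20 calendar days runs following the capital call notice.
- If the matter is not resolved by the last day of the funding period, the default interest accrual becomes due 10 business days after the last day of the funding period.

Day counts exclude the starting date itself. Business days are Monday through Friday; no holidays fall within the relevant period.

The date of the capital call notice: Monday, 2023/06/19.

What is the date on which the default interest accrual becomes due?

2023/07/21

The last day of the funding period: 20 calendar days after 2023/06/19 is 2023/07/09.
The date on which the default interest accrual becomes due: 10 business days after Sunday, 2023/07/09, skipping weekends — Jul 10, Jul 11, Jul 12, Jul 13, Jul 14, Jul 17, Jul 18, Jul 19, Jul 20, Jul 21 — lands on Friday, 2023/07/21.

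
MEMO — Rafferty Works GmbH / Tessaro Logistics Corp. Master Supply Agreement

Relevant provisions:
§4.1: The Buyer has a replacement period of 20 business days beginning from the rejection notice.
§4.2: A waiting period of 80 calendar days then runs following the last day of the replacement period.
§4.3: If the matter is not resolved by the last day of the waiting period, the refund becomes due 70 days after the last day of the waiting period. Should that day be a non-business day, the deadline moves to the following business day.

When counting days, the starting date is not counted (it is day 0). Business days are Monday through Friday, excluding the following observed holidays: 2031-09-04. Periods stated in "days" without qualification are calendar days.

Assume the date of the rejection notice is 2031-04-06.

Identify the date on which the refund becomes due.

2031-09-29

From Sunday, 2031-04-06, 20 business days (Apr 7, Apr 8, Apr 9, Apr 10, …, Apr 30, May 1, May 2, skipping weekends) brings us to Friday, 2031-05-02, which is the last day of the replacement period.
The last day of the waiting period: 2031-05-02 + 80 days = 2031-07-21.
The date on which the refund becomes due: 2031-07-21 + 70 days = 2031-09-29. 2031-09-29 is a Monday and is not a listed holiday, so no roll-forward applies.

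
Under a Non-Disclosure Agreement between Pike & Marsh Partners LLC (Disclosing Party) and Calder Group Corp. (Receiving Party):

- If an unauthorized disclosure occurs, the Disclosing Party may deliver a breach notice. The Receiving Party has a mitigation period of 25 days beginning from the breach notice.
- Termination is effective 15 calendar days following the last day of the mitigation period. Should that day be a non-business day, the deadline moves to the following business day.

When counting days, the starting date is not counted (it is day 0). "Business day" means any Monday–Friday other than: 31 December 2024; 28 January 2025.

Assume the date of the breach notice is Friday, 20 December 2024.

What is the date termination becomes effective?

29 January 2025

The last day of the mitigation period: 20 December 2024 + 25 days = 14 January 2025.
The date termination becomes effective: 14 January 2025 + 15 days = 29 January 2025. 29 January 2025 is a Wednesday and is not a listed holiday, so no roll-forward applies.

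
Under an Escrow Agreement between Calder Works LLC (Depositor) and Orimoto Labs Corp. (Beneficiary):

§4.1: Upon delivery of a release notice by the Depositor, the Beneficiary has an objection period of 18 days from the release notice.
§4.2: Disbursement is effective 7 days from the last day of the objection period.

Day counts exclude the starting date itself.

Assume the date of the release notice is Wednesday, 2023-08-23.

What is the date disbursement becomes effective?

2023-09-17

Adding 18 calendar days to 2023-08-23 gives 2023-09-10, which is the last day of the objection period.
Adding 7 calendar days to 2023-09-10 gives 2023-09-17, which is the date disbursement becomes effective.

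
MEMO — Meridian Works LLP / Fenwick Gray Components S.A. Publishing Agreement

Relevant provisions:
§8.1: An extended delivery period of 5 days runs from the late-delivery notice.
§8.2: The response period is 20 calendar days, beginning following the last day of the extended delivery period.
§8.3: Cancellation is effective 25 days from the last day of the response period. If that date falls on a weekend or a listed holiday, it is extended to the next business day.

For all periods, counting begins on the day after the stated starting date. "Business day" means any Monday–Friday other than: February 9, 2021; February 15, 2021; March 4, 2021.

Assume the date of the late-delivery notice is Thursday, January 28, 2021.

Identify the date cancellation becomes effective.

Adding 5 calendar days to January 28, 2021 gives February 2, 2021, which is the last day of the extended delivery period.
The last day of the response period: February 2, 2021 + 20 days = February 22, 2021.
The date cancellation becomes effective: February 22, 2021 + 25 days = March 19, 2021. March 19, 2021 is a Friday and is not a listed holiday, so no roll-forward applies.

March 19, 2021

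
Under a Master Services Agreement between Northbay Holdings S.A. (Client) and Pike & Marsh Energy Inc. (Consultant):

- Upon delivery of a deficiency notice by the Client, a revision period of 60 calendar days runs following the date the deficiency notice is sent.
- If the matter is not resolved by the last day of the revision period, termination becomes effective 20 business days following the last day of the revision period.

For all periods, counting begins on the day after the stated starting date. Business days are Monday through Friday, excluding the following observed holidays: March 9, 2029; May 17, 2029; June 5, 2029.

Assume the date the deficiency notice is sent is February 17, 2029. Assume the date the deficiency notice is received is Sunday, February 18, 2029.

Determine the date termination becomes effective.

May 16, 2029

The last day of the revision period: 60 calendar days after February 17, 2029 is April 18, 2029.
From Wednesday, April 18, 2029, 20 business days (Apr 19, Apr 20, Apr 23, Apr 24, …, May 14, May 15, May 16, skipping weekends) brings us to Wednesday, May 16, 2029, which is the date termination becomes effective.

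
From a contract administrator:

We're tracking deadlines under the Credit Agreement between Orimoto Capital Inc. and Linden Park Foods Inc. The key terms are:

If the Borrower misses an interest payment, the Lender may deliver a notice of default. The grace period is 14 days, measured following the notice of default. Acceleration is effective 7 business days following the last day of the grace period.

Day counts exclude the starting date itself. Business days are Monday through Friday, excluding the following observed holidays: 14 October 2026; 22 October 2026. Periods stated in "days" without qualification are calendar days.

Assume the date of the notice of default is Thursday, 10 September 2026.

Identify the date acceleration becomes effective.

5 October 2026

The last day of the grace period: 14 calendar days after 10 September 2026 is 24 September 2026.
The date acceleration becomes effective: counting 7 business days from Thursday, 24 September 2026 (Sep 25, Sep 28, Sep 29, Sep 30, Oct 1, Oct 2, Oct 5, skipping weekends) reaches Monday, 5 October 2026.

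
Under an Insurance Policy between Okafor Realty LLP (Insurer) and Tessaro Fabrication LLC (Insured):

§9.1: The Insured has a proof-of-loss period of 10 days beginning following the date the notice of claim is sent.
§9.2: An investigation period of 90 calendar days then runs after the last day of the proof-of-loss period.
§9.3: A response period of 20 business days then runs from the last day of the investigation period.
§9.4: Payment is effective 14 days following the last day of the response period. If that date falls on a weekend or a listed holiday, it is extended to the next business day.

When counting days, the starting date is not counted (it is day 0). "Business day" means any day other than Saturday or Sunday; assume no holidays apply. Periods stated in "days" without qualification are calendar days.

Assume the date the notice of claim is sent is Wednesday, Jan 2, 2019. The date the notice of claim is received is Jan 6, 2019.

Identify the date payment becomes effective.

Adding 10 calendar days to Jan 2, 2019 gives Jan 12, 2019, which is the last day of the proof-of-loss period.
The last day of the investigation period: 90 calendar days after Jan 12, 2019 is Apr 12, 2019.
From Friday, Apr 12, 2019, 20 business days (Apr 15, Apr 16, Apr 17, Apr 18, …, May 8, May 9, May 10, skipping weekends) brings us to Friday, May 10, 2019, which is the last day of the response period.
Adding 14 calendar days to May 10, 2019 gives May 24, 2019, which is the date payment becomes effective. May 24, 2019 is a Friday, so no roll-forward applies.

May 24, 2019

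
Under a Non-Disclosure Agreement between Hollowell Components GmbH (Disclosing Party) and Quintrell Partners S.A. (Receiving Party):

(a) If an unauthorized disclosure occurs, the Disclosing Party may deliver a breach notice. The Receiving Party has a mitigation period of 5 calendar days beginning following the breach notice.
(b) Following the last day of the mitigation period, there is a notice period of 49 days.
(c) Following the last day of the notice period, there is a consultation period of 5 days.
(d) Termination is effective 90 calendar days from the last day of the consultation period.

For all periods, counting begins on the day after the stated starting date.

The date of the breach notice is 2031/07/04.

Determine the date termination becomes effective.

2031/11/30

The last day of the mitigation period: 2031/07/04 + 5 days = 2031/07/09.
Adding 49 calendar days to 2031/07/09 gives 2031/08/27, which is the last day of the notice period.
The last day of the consultation period: 5 calendar days after 2031/08/27 is 2031/09/01.
Adding 90 calendar days to 2031/09/01 gives 2031/11/30, which is the date termination becomes effective.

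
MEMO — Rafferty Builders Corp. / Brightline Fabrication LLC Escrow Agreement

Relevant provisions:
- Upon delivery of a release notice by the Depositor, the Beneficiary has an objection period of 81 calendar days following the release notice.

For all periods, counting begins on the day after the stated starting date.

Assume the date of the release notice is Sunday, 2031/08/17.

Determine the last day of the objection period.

Adding 81 calendar days to 2031/08/17 gives 2031/11/06, which is the last day of the objection period.

2031/11/06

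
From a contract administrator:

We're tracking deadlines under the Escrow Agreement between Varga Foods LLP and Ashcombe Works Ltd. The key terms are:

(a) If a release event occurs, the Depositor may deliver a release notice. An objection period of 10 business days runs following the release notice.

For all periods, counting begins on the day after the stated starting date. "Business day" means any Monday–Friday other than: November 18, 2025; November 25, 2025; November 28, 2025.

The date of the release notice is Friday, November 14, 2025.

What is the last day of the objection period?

December 3, 2025

From Friday, November 14, 2025, 10 business days (Nov 17, Nov 19, Nov 20, Nov 21, Nov 24, Nov 26, Nov 27, Dec 1, Dec 2, Dec 3, skipping weekends and the listed holidays on Nov 18, Nov 25, Nov 28) brings us to Wednesday, December 3, 2025, which is the last day of the objection period.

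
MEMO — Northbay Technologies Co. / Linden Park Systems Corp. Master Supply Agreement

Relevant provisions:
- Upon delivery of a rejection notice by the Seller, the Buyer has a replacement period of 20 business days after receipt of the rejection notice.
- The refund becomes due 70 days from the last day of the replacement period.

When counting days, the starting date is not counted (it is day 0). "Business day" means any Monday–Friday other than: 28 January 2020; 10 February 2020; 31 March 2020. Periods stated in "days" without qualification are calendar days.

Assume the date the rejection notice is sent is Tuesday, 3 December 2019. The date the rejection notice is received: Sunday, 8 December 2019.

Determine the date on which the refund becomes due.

The last day of the replacement period: 20 business days after Sunday, 8 December 2019, skipping weekends — Dec 9, Dec 10, Dec 11, Dec 12, …, Jan 1, Jan 2, Jan 3 — lands on Friday, 3 January 2020.
The date on which the refund becomes due: 3 January 2020 + 70 days = 13 March 2020.

13 March 2020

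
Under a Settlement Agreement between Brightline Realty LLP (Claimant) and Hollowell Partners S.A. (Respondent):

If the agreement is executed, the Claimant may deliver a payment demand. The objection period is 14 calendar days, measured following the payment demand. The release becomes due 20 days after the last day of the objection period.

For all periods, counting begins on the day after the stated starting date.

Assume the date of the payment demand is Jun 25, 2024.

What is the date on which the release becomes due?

Jul 29, 2024

The last day of the objection period: Jun 25, 2024 + 14 days = Jul 9, 2024.
Adding 20 calendar days to Jul 9, 2024 gives Jul 29, 2024, which is the date on which the release becomes due.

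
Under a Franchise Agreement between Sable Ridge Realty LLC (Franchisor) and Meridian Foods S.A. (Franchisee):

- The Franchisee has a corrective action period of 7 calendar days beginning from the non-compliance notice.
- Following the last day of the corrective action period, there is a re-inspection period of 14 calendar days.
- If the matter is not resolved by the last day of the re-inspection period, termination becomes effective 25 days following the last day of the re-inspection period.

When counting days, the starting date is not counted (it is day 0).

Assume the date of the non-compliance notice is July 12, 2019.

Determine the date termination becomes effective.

August 27, 2019

The last day of the corrective action period: 7 calendar days after July 12, 2019 is July 19, 2019.
The last day of the re-inspection period: 14 calendar days after July 19, 2019 is August 2, 2019.
The date termination becomes effective: August 2, 2019 + 25 days = August 27, 2019.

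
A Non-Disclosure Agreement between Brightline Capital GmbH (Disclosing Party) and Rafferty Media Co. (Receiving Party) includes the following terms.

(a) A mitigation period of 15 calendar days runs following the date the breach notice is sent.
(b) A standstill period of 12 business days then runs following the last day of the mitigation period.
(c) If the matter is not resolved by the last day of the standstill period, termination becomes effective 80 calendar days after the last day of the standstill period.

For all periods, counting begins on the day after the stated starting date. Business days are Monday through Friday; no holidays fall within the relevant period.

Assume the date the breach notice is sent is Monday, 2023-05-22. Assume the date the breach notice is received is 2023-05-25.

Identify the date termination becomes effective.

2023-09-10

The last day of the mitigation period: 2023-05-22 + 15 days = 2023-06-06.
From Tuesday, 2023-06-06, 12 business days (Jun 7, Jun 8, Jun 9, Jun 12, …, Jun 20, Jun 21, Jun 22, skipping weekends) brings us to Thursday, 2023-06-22, which is the last day of the standstill period.
Adding 80 calendar days to 2023-06-22 gives 2023-09-10, which is the date termination becomes effective.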